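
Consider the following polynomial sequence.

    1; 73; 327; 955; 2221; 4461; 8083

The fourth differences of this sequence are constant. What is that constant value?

72

Δ: 72, 254, 628, 1266, 2240, 3622
Δ²: 182, 374, 638, 974, 1382
Δ³: 192, 264, 336, 408
Δ⁴: 72, 72, 72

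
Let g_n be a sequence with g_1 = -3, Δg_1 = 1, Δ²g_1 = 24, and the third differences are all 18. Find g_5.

217

Build the table forward from the leading diagonal:
Third differences: 18  18  18  18  18
Second differences: 24  42  60  78  96
First differences: 1  25  67  127  205
g: -3  -2  23  90  217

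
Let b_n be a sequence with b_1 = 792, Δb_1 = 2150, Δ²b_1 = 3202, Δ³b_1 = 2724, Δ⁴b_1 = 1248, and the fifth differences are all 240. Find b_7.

136362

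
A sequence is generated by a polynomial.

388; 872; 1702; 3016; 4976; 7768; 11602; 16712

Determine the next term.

23356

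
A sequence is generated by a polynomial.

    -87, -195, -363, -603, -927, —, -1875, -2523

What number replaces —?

Using the first 5 terms:
First differences: -108, -168, -240, -324
Second differences: -60, -72, -84
Third differences: -12, -12
Constant third difference = -12.
Extend forward: -84 − 12 = -96;  -324 − 96 = -420;  -927 − 420 = -1347

-1347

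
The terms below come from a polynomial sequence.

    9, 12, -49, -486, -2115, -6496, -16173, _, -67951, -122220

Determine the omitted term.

-34914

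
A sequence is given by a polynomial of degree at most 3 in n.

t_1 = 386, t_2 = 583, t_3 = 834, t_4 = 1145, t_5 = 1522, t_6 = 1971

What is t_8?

D1: 197  251  311  377  449
D2: 54  60  66  72
D3: 6  6  6
Constant third difference = 6, so extend:
72 + 6 = 78;  449 + 78 = 527;  1971 + 527 = 2498
78 + 6 = 84;  527 + 84 = 611;  2498 + 611 = 3109

3109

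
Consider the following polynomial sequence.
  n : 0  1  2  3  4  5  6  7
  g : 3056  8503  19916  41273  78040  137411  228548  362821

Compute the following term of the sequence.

554048

D1: 5447  11413  21357  36767  59371  91137  134273
D2: 5966  9944  15410  22604  31766  43136
D3: 3978  5466  7194  9162  11370
D4: 1488  1728  1968  2208
D5: 240  240  240
Constant fifth difference = 240, so extend:
2208 + 240 = 2448;  11370 + 2448 = 13818;  43136 + 13818 = 56954;  134273 + 56954 = 191227;  362821 + 191227 = 554048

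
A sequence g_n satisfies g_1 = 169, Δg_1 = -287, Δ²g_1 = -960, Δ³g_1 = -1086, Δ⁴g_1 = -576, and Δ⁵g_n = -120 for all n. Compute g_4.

-4658

Build the table forward from the leading diagonal:
D5: -120  -120  -120  -120
D4: -576  -696  -816  -936
D3: -1086  -1662  -2358  -3174
D2: -960  -2046  -3708  -6066
D1: -287  -1247  -3293  -7001
g: 169  -118  -1365  -4658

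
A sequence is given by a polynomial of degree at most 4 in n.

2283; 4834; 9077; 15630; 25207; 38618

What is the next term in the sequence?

Δ: 2551, 4243, 6553, 9577, 13411
Δ²: 1692, 2310, 3024, 3834
Δ³: 618, 714, 810
Δ⁴: 96, 96
Fourth differences constant at 96.
810 + 96 = 906;  3834 + 906 = 4740;  13411 + 4740 = 18151;  38618 + 18151 = 56769

56769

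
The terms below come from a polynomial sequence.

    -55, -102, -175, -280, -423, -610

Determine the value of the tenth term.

-47, -73, -105, -143, -187
-26, -32, -38, -44
-6, -6, -6
Third differences constant at -6.
-44 − 6 = -50;  -187 − 50 = -237;  -610 − 237 = -847
-50 − 6 = -56;  -237 − 56 = -293;  -847 − 293 = -1140
-56 − 6 = -62;  -293 − 62 = -355;  -1140 − 355 = -1495
-62 − 6 = -68;  -355 − 68 = -423;  -1495 − 423 = -1918

-1918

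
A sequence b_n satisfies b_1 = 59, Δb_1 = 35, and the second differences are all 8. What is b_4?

188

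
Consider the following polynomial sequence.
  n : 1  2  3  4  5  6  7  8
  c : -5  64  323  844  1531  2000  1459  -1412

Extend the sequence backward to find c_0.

69  259  521  687  469  -541  -2871
190  262  166  -218  -1010  -2330
72  -96  -384  -792  -1320
-168  -288  -408  -528
-120  -120  -120
The fifth differences are constant at -120.
Work back: -168 + 120 = -48;  72 + 48 = 120;  190 − 120 = 70;  69 − 70 = -1;  -5 + 1 = -4

-4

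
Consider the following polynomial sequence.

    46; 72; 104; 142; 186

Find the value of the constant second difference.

6

D1: 26, 32, 38, 44
D2: 6, 6, 6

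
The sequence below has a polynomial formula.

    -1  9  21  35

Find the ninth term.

135

D1: 10, 12, 14
D2: 2, 2
Constant second difference = 2, so extend:
14 + 2 = 16;  35 + 16 = 51
16 + 2 = 18;  51 + 18 = 69
18 + 2 = 20;  69 + 20 = 89
20 + 2 = 22;  89 + 22 = 111
22 + 2 = 24;  111 + 24 = 135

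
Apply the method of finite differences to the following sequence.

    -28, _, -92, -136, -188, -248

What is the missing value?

-56

Using the last 4 terms:
D1: -44  -52  -60
D2: -8  -8
Constant second difference = -8.
Extend backward: -44 + 8 = -36;  -92 + 36 = -56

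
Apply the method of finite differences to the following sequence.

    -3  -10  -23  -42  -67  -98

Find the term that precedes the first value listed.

-7, -13, -19, -25, -31
-6, -6, -6, -6
The second differences are constant at -6.
Work back: -7 + 6 = -1;  -3 + 1 = -2

-2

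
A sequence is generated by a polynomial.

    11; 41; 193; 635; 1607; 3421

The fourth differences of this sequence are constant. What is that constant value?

72

First differences: 30, 152, 442, 972, 1814
Second differences: 122, 290, 530, 842
Third differences: 168, 240, 312
Fourth differences: 72, 72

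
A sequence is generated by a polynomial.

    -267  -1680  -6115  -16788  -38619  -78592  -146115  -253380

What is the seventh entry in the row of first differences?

D1: -1413, -4435, -10673, -21831, -39973, -67523, -107265
D2: -3022, -6238, -11158, -18142, -27550, -39742
D3: -3216, -4920, -6984, -9408, -12192
D4: -1704, -2064, -2424, -2784
D5: -360, -360, -360

-107265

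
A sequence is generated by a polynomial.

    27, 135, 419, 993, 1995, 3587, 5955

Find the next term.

9309

D1: 108  284  574  1002  1592  2368
D2: 176  290  428  590  776
D3: 114  138  162  186
D4: 24  24  24
Constant fourth difference = 24, so extend:
186 + 24 = 210;  776 + 210 = 986;  2368 + 986 = 3354;  5955 + 3354 = 9309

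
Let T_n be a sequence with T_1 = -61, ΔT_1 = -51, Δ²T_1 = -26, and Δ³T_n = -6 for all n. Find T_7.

Build the table forward from the leading diagonal:
Third differences: -6, -6, -6, -6, -6, -6, -6
Second differences: -26, -32, -38, -44, -50, -56, -62
First differences: -51, -77, -109, -147, -191, -241, -297
T: -61, -112, -189, -298, -445, -636, -877

-877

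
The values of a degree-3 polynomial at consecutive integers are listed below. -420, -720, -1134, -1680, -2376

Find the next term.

-3240

Δ: -300  -414  -546  -696
Δ²: -114  -132  -150
Δ³: -18  -18
Constant third difference = -18, so extend:
-150 − 18 = -168;  -696 − 168 = -864;  -2376 − 864 = -3240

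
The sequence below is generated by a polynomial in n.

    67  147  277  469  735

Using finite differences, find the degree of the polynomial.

Δ: 80, 130, 192, 266
Δ²: 50, 62, 74
Δ³: 12, 12
The third differences are constant, so the polynomial has degree 3.

3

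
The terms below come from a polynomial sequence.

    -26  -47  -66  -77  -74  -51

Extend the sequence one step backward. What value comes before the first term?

-9

-21, -19, -11, 3, 23
2, 8, 14, 20
6, 6, 6
The third differences are constant at 6.
Work back: 2 − 6 = -4;  -21 + 4 = -17;  -26 + 17 = -9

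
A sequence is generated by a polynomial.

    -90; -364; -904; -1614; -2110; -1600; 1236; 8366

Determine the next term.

-274  -540  -710  -496  510  2836  7130
-266  -170  214  1006  2326  4294
96  384  792  1320  1968
288  408  528  648
120  120  120
Fifth differences constant at 120.
648 + 120 = 768;  1968 + 768 = 2736;  4294 + 2736 = 7030;  7130 + 7030 = 14160;  8366 + 14160 = 22526

22526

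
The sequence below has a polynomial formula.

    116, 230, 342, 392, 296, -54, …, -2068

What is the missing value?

Using the first 6 terms:
114  112  50  -96  -350
-2  -62  -146  -254
-60  -84  -108
-24  -24
Constant fourth difference = -24.
Extend forward: -108 − 24 = -132;  -254 − 132 = -386;  -350 − 386 = -736;  -54 − 736 = -790

-790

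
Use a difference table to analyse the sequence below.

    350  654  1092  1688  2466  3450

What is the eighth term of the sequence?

6132

D1: 304, 438, 596, 778, 984
D2: 134, 158, 182, 206
D3: 24, 24, 24
Constant third difference = 24, so extend:
206 + 24 = 230;  984 + 230 = 1214;  3450 + 1214 = 4664
230 + 24 = 254;  1214 + 254 = 1468;  4664 + 1468 = 6132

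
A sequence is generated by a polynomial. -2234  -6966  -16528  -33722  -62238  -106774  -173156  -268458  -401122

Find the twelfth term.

-1130746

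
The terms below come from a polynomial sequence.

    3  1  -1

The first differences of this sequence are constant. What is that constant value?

-2

Δ: -2, -2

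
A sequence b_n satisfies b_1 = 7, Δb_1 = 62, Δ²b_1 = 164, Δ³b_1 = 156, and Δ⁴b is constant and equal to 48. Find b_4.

Build the table forward from the leading diagonal:
Fourth differences: 48, 48, 48, 48
Third differences: 156, 204, 252, 300
Second differences: 164, 320, 524, 776
First differences: 62, 226, 546, 1070
b: 7, 69, 295, 841

841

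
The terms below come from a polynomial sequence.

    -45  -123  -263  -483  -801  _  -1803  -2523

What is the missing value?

-1235

Using the first 5 terms:
D1: -78  -140  -220  -318
D2: -62  -80  -98
D3: -18  -18
Constant third difference = -18.
Extend forward: -98 − 18 = -116;  -318 − 116 = -434;  -801 − 434 = -1235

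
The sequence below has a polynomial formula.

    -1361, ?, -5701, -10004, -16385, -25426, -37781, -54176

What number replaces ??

-2966

Using the last 6 terms:
D1: -4303, -6381, -9041, -12355, -16395
D2: -2078, -2660, -3314, -4040
D3: -582, -654, -726
D4: -72, -72
Constant fourth difference = -72.
Extend backward: -582 + 72 = -510;  -2078 + 510 = -1568;  -4303 + 1568 = -2735;  -5701 + 2735 = -2966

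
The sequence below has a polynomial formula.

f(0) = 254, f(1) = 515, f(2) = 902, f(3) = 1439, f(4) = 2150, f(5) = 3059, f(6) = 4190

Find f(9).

261, 387, 537, 711, 909, 1131
126, 150, 174, 198, 222
24, 24, 24, 24
Third differences constant at 24.
222 + 24 = 246;  1131 + 246 = 1377;  4190 + 1377 = 5567
246 + 24 = 270;  1377 + 270 = 1647;  5567 + 1647 = 7214
270 + 24 = 294;  1647 + 294 = 1941;  7214 + 1941 = 9155

9155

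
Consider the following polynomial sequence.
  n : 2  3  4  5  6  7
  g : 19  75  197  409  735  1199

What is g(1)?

5

D1: 56  122  212  326  464
D2: 66  90  114  138
D3: 24  24  24
The third differences are constant at 24.
Work back: 66 − 24 = 42;  56 − 42 = 14;  19 − 14 = 5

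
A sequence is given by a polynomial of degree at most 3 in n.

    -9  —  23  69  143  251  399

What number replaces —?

-1

Using the last 5 terms:
46  74  108  148
28  34  40
6  6
Constant third difference = 6.
Extend backward: 28 − 6 = 22;  46 − 22 = 24;  23 − 24 = -1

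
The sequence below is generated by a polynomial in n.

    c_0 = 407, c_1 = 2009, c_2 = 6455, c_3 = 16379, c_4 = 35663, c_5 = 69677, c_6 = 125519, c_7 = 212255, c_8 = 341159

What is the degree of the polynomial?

5

D1: 1602, 4446, 9924, 19284, 34014, 55842, 86736, 128904
D2: 2844, 5478, 9360, 14730, 21828, 30894, 42168
D3: 2634, 3882, 5370, 7098, 9066, 11274
D4: 1248, 1488, 1728, 1968, 2208
D5: 240, 240, 240, 240
The fifth differences are constant, so the polynomial has degree 5.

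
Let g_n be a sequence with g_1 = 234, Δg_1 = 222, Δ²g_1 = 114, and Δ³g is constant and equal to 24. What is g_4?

1266

Build the table forward from the leading diagonal:
Third differences: 24  24  24  24
Second differences: 114  138  162  186
First differences: 222  336  474  636
g: 234  456  792  1266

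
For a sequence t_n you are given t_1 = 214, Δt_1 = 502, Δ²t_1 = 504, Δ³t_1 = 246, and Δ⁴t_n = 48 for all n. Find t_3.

Build the table forward from the leading diagonal:
Δ⁴: 48, 48, 48
Δ³: 246, 294, 342
Δ²: 504, 750, 1044
Δ: 502, 1006, 1756
t: 214, 716, 1722

1722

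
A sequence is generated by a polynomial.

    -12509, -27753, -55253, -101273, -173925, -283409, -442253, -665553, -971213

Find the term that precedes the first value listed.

-15244  -27500  -46020  -72652  -109484  -158844  -223300  -305660
-12256  -18520  -26632  -36832  -49360  -64456  -82360
-6264  -8112  -10200  -12528  -15096  -17904
-1848  -2088  -2328  -2568  -2808
-240  -240  -240  -240
The fifth differences are constant at -240.
Work back: -1848 + 240 = -1608;  -6264 + 1608 = -4656;  -12256 + 4656 = -7600;  -15244 + 7600 = -7644;  -12509 + 7644 = -4865

-4865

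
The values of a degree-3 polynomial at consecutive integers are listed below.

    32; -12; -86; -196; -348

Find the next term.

-548

Δ: -44  -74  -110  -152
Δ²: -30  -36  -42
Δ³: -6  -6
Third differences constant at -6.
-42 − 6 = -48;  -152 − 48 = -200;  -348 − 200 = -548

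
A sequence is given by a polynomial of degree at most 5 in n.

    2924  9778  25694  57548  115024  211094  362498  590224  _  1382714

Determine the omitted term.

919988

Using the first 8 terms:
6854, 15916, 31854, 57476, 96070, 151404, 227726
9062, 15938, 25622, 38594, 55334, 76322
6876, 9684, 12972, 16740, 20988
2808, 3288, 3768, 4248
480, 480, 480
Constant fifth difference = 480.
Extend forward: 4248 + 480 = 4728;  20988 + 4728 = 25716;  76322 + 25716 = 102038;  227726 + 102038 = 329764;  590224 + 329764 = 919988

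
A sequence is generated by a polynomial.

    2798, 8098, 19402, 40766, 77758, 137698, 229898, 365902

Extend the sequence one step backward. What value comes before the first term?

718

D1: 5300, 11304, 21364, 36992, 59940, 92200, 136004
D2: 6004, 10060, 15628, 22948, 32260, 43804
D3: 4056, 5568, 7320, 9312, 11544
D4: 1512, 1752, 1992, 2232
D5: 240, 240, 240
The fifth differences are constant at 240.
Work back: 1512 − 240 = 1272;  4056 − 1272 = 2784;  6004 − 2784 = 3220;  5300 − 3220 = 2080;  2798 − 2080 = 718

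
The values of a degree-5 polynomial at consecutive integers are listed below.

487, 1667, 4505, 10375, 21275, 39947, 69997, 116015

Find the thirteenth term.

830275

1180  2838  5870  10900  18672  30050  46018
1658  3032  5030  7772  11378  15968
1374  1998  2742  3606  4590
624  744  864  984
120  120  120
The fifth differences are constant (120).
984 + 120 = 1104;  4590 + 1104 = 5694;  15968 + 5694 = 21662;  46018 + 21662 = 67680;  116015 + 67680 = 183695
1104 + 120 = 1224;  5694 + 1224 = 6918;  21662 + 6918 = 28580;  67680 + 28580 = 96260;  183695 + 96260 = 279955
1224 + 120 = 1344;  6918 + 1344 = 8262;  28580 + 8262 = 36842;  96260 + 36842 = 133102;  279955 + 133102 = 413057
1344 + 120 = 1464;  8262 + 1464 = 9726;  36842 + 9726 = 46568;  133102 + 46568 = 179670;  413057 + 179670 = 592727
1464 + 120 = 1584;  9726 + 1584 = 11310;  46568 + 11310 = 57878;  179670 + 57878 = 237548;  592727 + 237548 = 830275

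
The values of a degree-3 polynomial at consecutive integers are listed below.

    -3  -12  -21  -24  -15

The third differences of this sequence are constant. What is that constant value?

6

First differences: -9, -9, -3, 9
Second differences: 0, 6, 12
Third differences: 6, 6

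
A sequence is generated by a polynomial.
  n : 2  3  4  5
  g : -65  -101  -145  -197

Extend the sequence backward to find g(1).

-37

D1: -36  -44  -52
D2: -8  -8
The second differences are constant at -8.
Work back: -36 + 8 = -28;  -65 + 28 = -37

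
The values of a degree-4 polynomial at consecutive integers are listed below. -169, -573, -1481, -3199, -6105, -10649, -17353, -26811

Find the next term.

First differences: -404, -908, -1718, -2906, -4544, -6704, -9458
Second differences: -504, -810, -1188, -1638, -2160, -2754
Third differences: -306, -378, -450, -522, -594
Fourth differences: -72, -72, -72, -72
Fourth differences constant at -72.
-594 − 72 = -666;  -2754 − 666 = -3420;  -9458 − 3420 = -12878;  -26811 − 12878 = -39689

-39689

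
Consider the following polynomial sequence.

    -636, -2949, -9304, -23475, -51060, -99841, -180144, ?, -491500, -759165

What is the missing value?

Using the first 7 terms:
Δ: -2313, -6355, -14171, -27585, -48781, -80303
Δ²: -4042, -7816, -13414, -21196, -31522
Δ³: -3774, -5598, -7782, -10326
Δ⁴: -1824, -2184, -2544
Δ⁵: -360, -360
Constant fifth difference = -360.
Extend forward: -2544 − 360 = -2904;  -10326 − 2904 = -13230;  -31522 − 13230 = -44752;  -80303 − 44752 = -125055;  -180144 − 125055 = -305199

-305199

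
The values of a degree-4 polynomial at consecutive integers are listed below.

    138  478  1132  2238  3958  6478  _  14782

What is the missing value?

10008

Using the first 6 terms:
First differences: 340  654  1106  1720  2520
Second differences: 314  452  614  800
Third differences: 138  162  186
Fourth differences: 24  24
Constant fourth difference = 24.
Extend forward: 186 + 24 = 210;  800 + 210 = 1010;  2520 + 1010 = 3530;  6478 + 3530 = 10008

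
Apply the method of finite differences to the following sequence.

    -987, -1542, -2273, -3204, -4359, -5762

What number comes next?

-7437

-555, -731, -931, -1155, -1403
-176, -200, -224, -248
-24, -24, -24
Third differences constant at -24.
-248 − 24 = -272;  -1403 − 272 = -1675;  -5762 − 1675 = -7437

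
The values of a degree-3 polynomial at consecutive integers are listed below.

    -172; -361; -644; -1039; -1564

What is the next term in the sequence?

D1: -189, -283, -395, -525
D2: -94, -112, -130
D3: -18, -18
Constant third difference = -18, so extend:
-130 − 18 = -148;  -525 − 148 = -673;  -1564 − 673 = -2237

-2237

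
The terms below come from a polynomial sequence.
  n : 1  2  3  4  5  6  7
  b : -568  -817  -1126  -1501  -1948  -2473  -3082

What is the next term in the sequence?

First differences: -249, -309, -375, -447, -525, -609
Second differences: -60, -66, -72, -78, -84
Third differences: -6, -6, -6, -6
Constant third difference = -6, so extend:
-84 − 6 = -90;  -609 − 90 = -699;  -3082 − 699 = -3781

-3781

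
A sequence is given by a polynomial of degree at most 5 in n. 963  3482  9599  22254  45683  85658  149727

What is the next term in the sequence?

247454

Δ: 2519  6117  12655  23429  39975  64069
Δ²: 3598  6538  10774  16546  24094
Δ³: 2940  4236  5772  7548
Δ⁴: 1296  1536  1776
Δ⁵: 240  240
Fifth differences constant at 240.
1776 + 240 = 2016;  7548 + 2016 = 9564;  24094 + 9564 = 33658;  64069 + 33658 = 97727;  149727 + 97727 = 247454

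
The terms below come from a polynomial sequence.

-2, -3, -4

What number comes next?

-5

D1: -1  -1
The first differences are constant (-1).
-4 − 1 = -5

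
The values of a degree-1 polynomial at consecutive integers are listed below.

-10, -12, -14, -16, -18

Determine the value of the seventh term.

-2, -2, -2, -2
Constant first difference = -2, so extend:
-18 − 2 = -20
-20 − 2 = -22

-22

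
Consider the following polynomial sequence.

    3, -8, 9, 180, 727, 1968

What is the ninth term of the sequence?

14475

D1: -11 , 17 , 171 , 547 , 1241
D2: 28 , 154 , 376 , 694
D3: 126 , 222 , 318
D4: 96 , 96
Constant fourth difference = 96, so extend:
318 + 96 = 414;  694 + 414 = 1108;  1241 + 1108 = 2349;  1968 + 2349 = 4317
414 + 96 = 510;  1108 + 510 = 1618;  2349 + 1618 = 3967;  4317 + 3967 = 8284
510 + 96 = 606;  1618 + 606 = 2224;  3967 + 2224 = 6191;  8284 + 6191 = 14475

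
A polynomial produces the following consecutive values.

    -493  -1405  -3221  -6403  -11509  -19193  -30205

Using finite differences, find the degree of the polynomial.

-912, -1816, -3182, -5106, -7684, -11012
-904, -1366, -1924, -2578, -3328
-462, -558, -654, -750
-96, -96, -96
The fourth differences are constant, so the polynomial has degree 4.

4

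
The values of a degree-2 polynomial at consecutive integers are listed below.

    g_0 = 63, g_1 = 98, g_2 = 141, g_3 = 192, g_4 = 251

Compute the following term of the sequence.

318

D1: 35  43  51  59
D2: 8  8  8
Second differences constant at 8.
59 + 8 = 67;  251 + 67 = 318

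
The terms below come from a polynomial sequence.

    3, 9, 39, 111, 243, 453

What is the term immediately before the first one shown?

Δ: 6, 30, 72, 132, 210
Δ²: 24, 42, 60, 78
Δ³: 18, 18, 18
The third differences are constant at 18.
Work back: 24 − 18 = 6;  6 − 6 = 0;  3 + 0 = 3

3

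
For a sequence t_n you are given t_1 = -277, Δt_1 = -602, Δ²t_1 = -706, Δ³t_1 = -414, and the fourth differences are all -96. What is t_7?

Build the table forward from the leading diagonal:
Fourth differences: -96, -96, -96, -96, -96, -96, -96
Third differences: -414, -510, -606, -702, -798, -894, -990
Second differences: -706, -1120, -1630, -2236, -2938, -3736, -4630
First differences: -602, -1308, -2428, -4058, -6294, -9232, -12968
t: -277, -879, -2187, -4615, -8673, -14967, -24199

-24199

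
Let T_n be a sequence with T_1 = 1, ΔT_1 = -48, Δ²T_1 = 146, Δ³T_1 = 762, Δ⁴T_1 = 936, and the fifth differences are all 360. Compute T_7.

Build the table forward from the leading diagonal:
Δ⁵: 360, 360, 360, 360, 360, 360, 360
Δ⁴: 936, 1296, 1656, 2016, 2376, 2736, 3096
Δ³: 762, 1698, 2994, 4650, 6666, 9042, 11778
Δ²: 146, 908, 2606, 5600, 10250, 16916, 25958
Δ: -48, 98, 1006, 3612, 9212, 19462, 36378
T: 1, -47, 51, 1057, 4669, 13881, 33343

33343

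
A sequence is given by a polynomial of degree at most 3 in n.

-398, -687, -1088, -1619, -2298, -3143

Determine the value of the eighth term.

-5403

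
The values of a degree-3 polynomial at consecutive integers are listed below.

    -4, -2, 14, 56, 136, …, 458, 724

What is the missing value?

266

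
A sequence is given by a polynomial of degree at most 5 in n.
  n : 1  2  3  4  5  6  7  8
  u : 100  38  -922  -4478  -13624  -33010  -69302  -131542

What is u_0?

D1: -62, -960, -3556, -9146, -19386, -36292, -62240
D2: -898, -2596, -5590, -10240, -16906, -25948
D3: -1698, -2994, -4650, -6666, -9042
D4: -1296, -1656, -2016, -2376
D5: -360, -360, -360
The fifth differences are constant at -360.
Work back: -1296 + 360 = -936;  -1698 + 936 = -762;  -898 + 762 = -136;  -62 + 136 = 74;  100 − 74 = 26

26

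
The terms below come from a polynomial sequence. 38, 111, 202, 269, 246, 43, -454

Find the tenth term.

Δ: 73, 91, 67, -23, -203, -497
Δ²: 18, -24, -90, -180, -294
Δ³: -42, -66, -90, -114
Δ⁴: -24, -24, -24
Fourth differences constant at -24.
-114 − 24 = -138;  -294 − 138 = -432;  -497 − 432 = -929;  -454 − 929 = -1383
-138 − 24 = -162;  -432 − 162 = -594;  -929 − 594 = -1523;  -1383 − 1523 = -2906
-162 − 24 = -186;  -594 − 186 = -780;  -1523 − 780 = -2303;  -2906 − 2303 = -5209

-5209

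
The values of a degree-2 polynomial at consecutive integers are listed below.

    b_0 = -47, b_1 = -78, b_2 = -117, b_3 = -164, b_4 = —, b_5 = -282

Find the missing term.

-219

Using the first 4 terms:
First differences: -31, -39, -47
Second differences: -8, -8
Constant second difference = -8.
Extend forward: -47 − 8 = -55;  -164 − 55 = -219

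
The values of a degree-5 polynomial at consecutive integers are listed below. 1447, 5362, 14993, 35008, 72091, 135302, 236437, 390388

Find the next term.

615503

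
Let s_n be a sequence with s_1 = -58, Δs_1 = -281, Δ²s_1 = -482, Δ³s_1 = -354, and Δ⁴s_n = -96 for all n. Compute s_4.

-2701

Build the table forward from the leading diagonal:
Fourth differences: -96  -96  -96  -96
Third differences: -354  -450  -546  -642
Second differences: -482  -836  -1286  -1832
First differences: -281  -763  -1599  -2885
s: -58  -339  -1102  -2701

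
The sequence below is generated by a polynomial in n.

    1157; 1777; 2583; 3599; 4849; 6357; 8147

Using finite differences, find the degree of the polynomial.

3

First differences: 620, 806, 1016, 1250, 1508, 1790
Second differences: 186, 210, 234, 258, 282
Third differences: 24, 24, 24, 24
The third differences are constant, so the polynomial has degree 3.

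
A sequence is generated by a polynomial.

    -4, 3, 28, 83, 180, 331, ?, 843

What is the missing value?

Using the first 6 terms:
D1: 7  25  55  97  151
D2: 18  30  42  54
D3: 12  12  12
Constant third difference = 12.
Extend forward: 54 + 12 = 66;  151 + 66 = 217;  331 + 217 = 548

548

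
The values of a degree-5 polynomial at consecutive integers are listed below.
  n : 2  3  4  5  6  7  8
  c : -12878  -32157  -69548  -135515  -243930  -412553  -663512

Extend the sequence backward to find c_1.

-4175

D1: -19279  -37391  -65967  -108415  -168623  -250959
D2: -18112  -28576  -42448  -60208  -82336
D3: -10464  -13872  -17760  -22128
D4: -3408  -3888  -4368
D5: -480  -480
The fifth differences are constant at -480.
Work back: -3408 + 480 = -2928;  -10464 + 2928 = -7536;  -18112 + 7536 = -10576;  -19279 + 10576 = -8703;  -12878 + 8703 = -4175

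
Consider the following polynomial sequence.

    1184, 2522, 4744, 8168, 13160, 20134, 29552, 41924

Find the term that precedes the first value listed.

D1: 1338  2222  3424  4992  6974  9418  12372
D2: 884  1202  1568  1982  2444  2954
D3: 318  366  414  462  510
D4: 48  48  48  48
The fourth differences are constant at 48.
Work back: 318 − 48 = 270;  884 − 270 = 614;  1338 − 614 = 724;  1184 − 724 = 460

460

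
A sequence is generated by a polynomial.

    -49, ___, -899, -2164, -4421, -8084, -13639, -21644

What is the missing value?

Using the last 6 terms:
First differences: -1265  -2257  -3663  -5555  -8005
Second differences: -992  -1406  -1892  -2450
Third differences: -414  -486  -558
Fourth differences: -72  -72
Constant fourth difference = -72.
Extend backward: -414 + 72 = -342;  -992 + 342 = -650;  -1265 + 650 = -615;  -899 + 615 = -284

-284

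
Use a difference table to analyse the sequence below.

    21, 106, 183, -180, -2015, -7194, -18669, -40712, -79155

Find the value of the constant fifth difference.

First differences: 85, 77, -363, -1835, -5179, -11475, -22043, -38443
Second differences: -8, -440, -1472, -3344, -6296, -10568, -16400
Third differences: -432, -1032, -1872, -2952, -4272, -5832
Fourth differences: -600, -840, -1080, -1320, -1560
Fifth differences: -240, -240, -240, -240

-240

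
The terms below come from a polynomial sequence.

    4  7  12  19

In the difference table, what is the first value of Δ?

3

Δ: 3, 5, 7
Δ²: 2, 2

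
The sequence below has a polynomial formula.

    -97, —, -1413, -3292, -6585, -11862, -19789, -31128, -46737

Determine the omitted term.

Using the last 7 terms:
First differences: -1879, -3293, -5277, -7927, -11339, -15609
Second differences: -1414, -1984, -2650, -3412, -4270
Third differences: -570, -666, -762, -858
Fourth differences: -96, -96, -96
Constant fourth difference = -96.
Extend backward: -570 + 96 = -474;  -1414 + 474 = -940;  -1879 + 940 = -939;  -1413 + 939 = -474

-474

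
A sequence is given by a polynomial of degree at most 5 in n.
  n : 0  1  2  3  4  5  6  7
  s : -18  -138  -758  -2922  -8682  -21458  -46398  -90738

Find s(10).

-451398

-120  -620  -2164  -5760  -12776  -24940  -44340
-500  -1544  -3596  -7016  -12164  -19400
-1044  -2052  -3420  -5148  -7236
-1008  -1368  -1728  -2088
-360  -360  -360
Constant fifth difference = -360, so extend:
-2088 − 360 = -2448;  -7236 − 2448 = -9684;  -19400 − 9684 = -29084;  -44340 − 29084 = -73424;  -90738 − 73424 = -164162
-2448 − 360 = -2808;  -9684 − 2808 = -12492;  -29084 − 12492 = -41576;  -73424 − 41576 = -115000;  -164162 − 115000 = -279162
-2808 − 360 = -3168;  -12492 − 3168 = -15660;  -41576 − 15660 = -57236;  -115000 − 57236 = -172236;  -279162 − 172236 = -451398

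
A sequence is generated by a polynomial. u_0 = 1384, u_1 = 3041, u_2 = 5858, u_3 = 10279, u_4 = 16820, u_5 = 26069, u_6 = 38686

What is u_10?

138554

D1: 1657  2817  4421  6541  9249  12617
D2: 1160  1604  2120  2708  3368
D3: 444  516  588  660
D4: 72  72  72
Fourth differences constant at 72.
660 + 72 = 732;  3368 + 732 = 4100;  12617 + 4100 = 16717;  38686 + 16717 = 55403
732 + 72 = 804;  4100 + 804 = 4904;  16717 + 4904 = 21621;  55403 + 21621 = 77024
804 + 72 = 876;  4904 + 876 = 5780;  21621 + 5780 = 27401;  77024 + 27401 = 104425
876 + 72 = 948;  5780 + 948 = 6728;  27401 + 6728 = 34129;  104425 + 34129 = 138554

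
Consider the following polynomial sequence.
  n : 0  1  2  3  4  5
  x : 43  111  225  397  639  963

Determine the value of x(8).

Δ: 68 , 114 , 172 , 242 , 324
Δ²: 46 , 58 , 70 , 82
Δ³: 12 , 12 , 12
Third differences constant at 12.
82 + 12 = 94;  324 + 94 = 418;  963 + 418 = 1381
94 + 12 = 106;  418 + 106 = 524;  1381 + 524 = 1905
106 + 12 = 118;  524 + 118 = 642;  1905 + 642 = 2547

2547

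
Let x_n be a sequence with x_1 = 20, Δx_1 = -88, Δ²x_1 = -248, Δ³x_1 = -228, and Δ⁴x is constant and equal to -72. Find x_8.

Build the table forward from the leading diagonal:
Fourth differences: -72  -72  -72  -72  -72  -72  -72  -72
Third differences: -228  -300  -372  -444  -516  -588  -660  -732
Second differences: -248  -476  -776  -1148  -1592  -2108  -2696  -3356
First differences: -88  -336  -812  -1588  -2736  -4328  -6436  -9132
x: 20  -68  -404  -1216  -2804  -5540  -9868  -16304

-16304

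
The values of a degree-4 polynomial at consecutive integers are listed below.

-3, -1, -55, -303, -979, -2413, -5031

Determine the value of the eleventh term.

-39223

2, -54, -248, -676, -1434, -2618
-56, -194, -428, -758, -1184
-138, -234, -330, -426
-96, -96, -96
Constant fourth difference = -96, so extend:
-426 − 96 = -522;  -1184 − 522 = -1706;  -2618 − 1706 = -4324;  -5031 − 4324 = -9355
-522 − 96 = -618;  -1706 − 618 = -2324;  -4324 − 2324 = -6648;  -9355 − 6648 = -16003
-618 − 96 = -714;  -2324 − 714 = -3038;  -6648 − 3038 = -9686;  -16003 − 9686 = -25689
-714 − 96 = -810;  -3038 − 810 = -3848;  -9686 − 3848 = -13534;  -25689 − 13534 = -39223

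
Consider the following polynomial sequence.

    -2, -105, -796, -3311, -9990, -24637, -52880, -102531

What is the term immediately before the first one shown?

First differences: -103, -691, -2515, -6679, -14647, -28243, -49651
Second differences: -588, -1824, -4164, -7968, -13596, -21408
Third differences: -1236, -2340, -3804, -5628, -7812
Fourth differences: -1104, -1464, -1824, -2184
Fifth differences: -360, -360, -360
The fifth differences are constant at -360.
Work back: -1104 + 360 = -744;  -1236 + 744 = -492;  -588 + 492 = -96;  -103 + 96 = -7;  -2 + 7 = 5

5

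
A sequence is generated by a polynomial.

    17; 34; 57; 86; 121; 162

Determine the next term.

209

Δ: 17, 23, 29, 35, 41
Δ²: 6, 6, 6, 6
Second differences constant at 6.
41 + 6 = 47;  162 + 47 = 209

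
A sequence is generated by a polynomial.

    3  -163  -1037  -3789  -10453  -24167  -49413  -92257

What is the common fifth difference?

-240

D1: -166, -874, -2752, -6664, -13714, -25246, -42844
D2: -708, -1878, -3912, -7050, -11532, -17598
D3: -1170, -2034, -3138, -4482, -6066
D4: -864, -1104, -1344, -1584
D5: -240, -240, -240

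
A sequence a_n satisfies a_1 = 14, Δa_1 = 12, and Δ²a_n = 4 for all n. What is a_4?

Build the table forward from the leading diagonal:
D2: 4  4  4  4
D1: 12  16  20  24
a: 14  26  42  62

62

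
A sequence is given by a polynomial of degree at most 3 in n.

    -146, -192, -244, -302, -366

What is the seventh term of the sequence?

D1: -46, -52, -58, -64
D2: -6, -6, -6
Second differences constant at -6.
-64 − 6 = -70;  -366 − 70 = -436
-70 − 6 = -76;  -436 − 76 = -512

-512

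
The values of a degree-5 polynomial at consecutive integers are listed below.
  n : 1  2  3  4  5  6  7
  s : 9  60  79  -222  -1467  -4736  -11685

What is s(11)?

First differences: 51 , 19 , -301 , -1245 , -3269 , -6949
Second differences: -32 , -320 , -944 , -2024 , -3680
Third differences: -288 , -624 , -1080 , -1656
Fourth differences: -336 , -456 , -576
Fifth differences: -120 , -120
Constant fifth difference = -120, so extend:
-576 − 120 = -696;  -1656 − 696 = -2352;  -3680 − 2352 = -6032;  -6949 − 6032 = -12981;  -11685 − 12981 = -24666
-696 − 120 = -816;  -2352 − 816 = -3168;  -6032 − 3168 = -9200;  -12981 − 9200 = -22181;  -24666 − 22181 = -46847
-816 − 120 = -936;  -3168 − 936 = -4104;  -9200 − 4104 = -13304;  -22181 − 13304 = -35485;  -46847 − 35485 = -82332
-936 − 120 = -1056;  -4104 − 1056 = -5160;  -13304 − 5160 = -18464;  -35485 − 18464 = -53949;  -82332 − 53949 = -136281

-136281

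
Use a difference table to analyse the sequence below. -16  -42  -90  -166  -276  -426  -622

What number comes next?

First differences: -26, -48, -76, -110, -150, -196
Second differences: -22, -28, -34, -40, -46
Third differences: -6, -6, -6, -6
Third differences constant at -6.
-46 − 6 = -52;  -196 − 52 = -248;  -622 − 248 = -870

-870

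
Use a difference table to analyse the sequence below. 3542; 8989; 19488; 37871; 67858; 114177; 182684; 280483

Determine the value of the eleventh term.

D1: 5447  10499  18383  29987  46319  68507  97799
D2: 5052  7884  11604  16332  22188  29292
D3: 2832  3720  4728  5856  7104
D4: 888  1008  1128  1248
D5: 120  120  120
Constant fifth difference = 120, so extend:
1248 + 120 = 1368;  7104 + 1368 = 8472;  29292 + 8472 = 37764;  97799 + 37764 = 135563;  280483 + 135563 = 416046
1368 + 120 = 1488;  8472 + 1488 = 9960;  37764 + 9960 = 47724;  135563 + 47724 = 183287;  416046 + 183287 = 599333
1488 + 120 = 1608;  9960 + 1608 = 11568;  47724 + 11568 = 59292;  183287 + 59292 = 242579;  599333 + 242579 = 841912

841912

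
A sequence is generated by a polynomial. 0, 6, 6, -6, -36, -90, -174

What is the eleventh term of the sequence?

-930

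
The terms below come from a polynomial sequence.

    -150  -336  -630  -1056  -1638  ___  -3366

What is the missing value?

-2400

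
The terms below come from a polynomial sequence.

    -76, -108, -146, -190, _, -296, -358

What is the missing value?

-240

Using the first 4 terms:
First differences: -32, -38, -44
Second differences: -6, -6
Constant second difference = -6.
Extend forward: -44 − 6 = -50;  -190 − 50 = -240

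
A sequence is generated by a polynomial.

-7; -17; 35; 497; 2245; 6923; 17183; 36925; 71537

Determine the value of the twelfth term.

Δ: -10  52  462  1748  4678  10260  19742  34612
Δ²: 62  410  1286  2930  5582  9482  14870
Δ³: 348  876  1644  2652  3900  5388
Δ⁴: 528  768  1008  1248  1488
Δ⁵: 240  240  240  240
Constant fifth difference = 240, so extend:
1488 + 240 = 1728;  5388 + 1728 = 7116;  14870 + 7116 = 21986;  34612 + 21986 = 56598;  71537 + 56598 = 128135
1728 + 240 = 1968;  7116 + 1968 = 9084;  21986 + 9084 = 31070;  56598 + 31070 = 87668;  128135 + 87668 = 215803
1968 + 240 = 2208;  9084 + 2208 = 11292;  31070 + 11292 = 42362;  87668 + 42362 = 130030;  215803 + 130030 = 345833

345833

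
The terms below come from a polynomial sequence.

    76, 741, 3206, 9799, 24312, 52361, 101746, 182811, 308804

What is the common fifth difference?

360

First differences: 665, 2465, 6593, 14513, 28049, 49385, 81065, 125993
Second differences: 1800, 4128, 7920, 13536, 21336, 31680, 44928
Third differences: 2328, 3792, 5616, 7800, 10344, 13248
Fourth differences: 1464, 1824, 2184, 2544, 2904
Fifth differences: 360, 360, 360, 360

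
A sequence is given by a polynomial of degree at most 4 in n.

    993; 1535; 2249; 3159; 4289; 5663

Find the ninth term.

D1: 542, 714, 910, 1130, 1374
D2: 172, 196, 220, 244
D3: 24, 24, 24
The third differences are constant (24).
244 + 24 = 268;  1374 + 268 = 1642;  5663 + 1642 = 7305
268 + 24 = 292;  1642 + 292 = 1934;  7305 + 1934 = 9239
292 + 24 = 316;  1934 + 316 = 2250;  9239 + 2250 = 11489

11489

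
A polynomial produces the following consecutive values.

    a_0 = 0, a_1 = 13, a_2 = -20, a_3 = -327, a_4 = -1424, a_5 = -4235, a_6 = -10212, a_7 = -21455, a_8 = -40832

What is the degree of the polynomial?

5

First differences: 13, -33, -307, -1097, -2811, -5977, -11243, -19377
Second differences: -46, -274, -790, -1714, -3166, -5266, -8134
Third differences: -228, -516, -924, -1452, -2100, -2868
Fourth differences: -288, -408, -528, -648, -768
Fifth differences: -120, -120, -120, -120
The fifth differences are constant, so the polynomial has degree 5.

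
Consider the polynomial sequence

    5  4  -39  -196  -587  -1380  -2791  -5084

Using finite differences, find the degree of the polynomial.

D1: -1, -43, -157, -391, -793, -1411, -2293
D2: -42, -114, -234, -402, -618, -882
D3: -72, -120, -168, -216, -264
D4: -48, -48, -48, -48
The fourth differences are constant, so the polynomial has degree 4.

4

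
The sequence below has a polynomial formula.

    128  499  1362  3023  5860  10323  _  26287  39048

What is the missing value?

16934

Using the first 6 terms:
371  863  1661  2837  4463
492  798  1176  1626
306  378  450
72  72
Constant fourth difference = 72.
Extend forward: 450 + 72 = 522;  1626 + 522 = 2148;  4463 + 2148 = 6611;  10323 + 6611 = 16934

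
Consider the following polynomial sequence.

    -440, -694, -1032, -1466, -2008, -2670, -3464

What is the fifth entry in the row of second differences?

Δ: -254, -338, -434, -542, -662, -794
Δ²: -84, -96, -108, -120, -132
Δ³: -12, -12, -12, -12

-132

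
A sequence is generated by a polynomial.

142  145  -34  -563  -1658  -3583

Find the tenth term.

First differences: 3, -179, -529, -1095, -1925
Second differences: -182, -350, -566, -830
Third differences: -168, -216, -264
Fourth differences: -48, -48
The fourth differences are constant (-48).
-264 − 48 = -312;  -830 − 312 = -1142;  -1925 − 1142 = -3067;  -3583 − 3067 = -6650
-312 − 48 = -360;  -1142 − 360 = -1502;  -3067 − 1502 = -4569;  -6650 − 4569 = -11219
-360 − 48 = -408;  -1502 − 408 = -1910;  -4569 − 1910 = -6479;  -11219 − 6479 = -17698
-408 − 48 = -456;  -1910 − 456 = -2366;  -6479 − 2366 = -8845;  -17698 − 8845 = -26543

-26543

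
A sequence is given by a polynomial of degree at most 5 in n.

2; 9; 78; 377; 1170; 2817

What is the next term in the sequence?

5774

Δ: 7 , 69 , 299 , 793 , 1647
Δ²: 62 , 230 , 494 , 854
Δ³: 168 , 264 , 360
Δ⁴: 96 , 96
The fourth differences are constant (96).
360 + 96 = 456;  854 + 456 = 1310;  1647 + 1310 = 2957;  2817 + 2957 = 5774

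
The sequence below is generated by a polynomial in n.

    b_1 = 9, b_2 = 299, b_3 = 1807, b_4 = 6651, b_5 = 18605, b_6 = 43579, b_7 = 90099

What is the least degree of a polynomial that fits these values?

5

290, 1508, 4844, 11954, 24974, 46520
1218, 3336, 7110, 13020, 21546
2118, 3774, 5910, 8526
1656, 2136, 2616
480, 480
The fifth differences are constant, so the polynomial has degree 5.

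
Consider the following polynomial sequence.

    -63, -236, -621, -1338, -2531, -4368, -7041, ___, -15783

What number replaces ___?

Using the first 7 terms:
D1: -173, -385, -717, -1193, -1837, -2673
D2: -212, -332, -476, -644, -836
D3: -120, -144, -168, -192
D4: -24, -24, -24
Constant fourth difference = -24.
Extend forward: -192 − 24 = -216;  -836 − 216 = -1052;  -2673 − 1052 = -3725;  -7041 − 3725 = -10766

-10766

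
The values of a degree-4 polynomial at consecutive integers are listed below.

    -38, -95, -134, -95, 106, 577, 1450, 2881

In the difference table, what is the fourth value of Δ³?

Δ: -57, -39, 39, 201, 471, 873, 1431
Δ²: 18, 78, 162, 270, 402, 558
Δ³: 60, 84, 108, 132, 156
Δ⁴: 24, 24, 24, 24

132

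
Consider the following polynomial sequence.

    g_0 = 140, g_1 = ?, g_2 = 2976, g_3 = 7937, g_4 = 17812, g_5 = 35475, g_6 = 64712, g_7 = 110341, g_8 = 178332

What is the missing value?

847

Using the last 7 terms:
4961  9875  17663  29237  45629  67991
4914  7788  11574  16392  22362
2874  3786  4818  5970
912  1032  1152
120  120
Constant fifth difference = 120.
Extend backward: 912 − 120 = 792;  2874 − 792 = 2082;  4914 − 2082 = 2832;  4961 − 2832 = 2129;  2976 − 2129 = 847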